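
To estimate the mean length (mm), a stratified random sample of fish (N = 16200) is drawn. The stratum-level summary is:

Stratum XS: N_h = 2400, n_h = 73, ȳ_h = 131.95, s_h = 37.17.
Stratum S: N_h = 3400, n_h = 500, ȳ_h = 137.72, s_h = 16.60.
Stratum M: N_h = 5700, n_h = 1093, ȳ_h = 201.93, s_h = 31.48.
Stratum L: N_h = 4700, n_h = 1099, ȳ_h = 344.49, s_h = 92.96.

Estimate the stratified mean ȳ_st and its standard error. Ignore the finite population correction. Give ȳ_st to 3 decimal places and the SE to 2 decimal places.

ȳ_st ≈ 219.446, SE ≈ 1.10

ȳ_st = Σ W_h ȳ_h = (2400·131.95 + 3400·137.72 + 5700·201.93 + 4700·344.49)/16200 = 219.44642
V̂(ȳ_st) = Σ W_h² s_h²/n_h, with W_h = N_h/N and N = 16200:
  stratum XS: (2400/16200)²·37.17²/73 = 0.415389
  stratum S: (3400/16200)²·16.60²/500 = 0.0242758
  stratum M: (5700/16200)²·31.48²/1093 = 0.112246
  stratum L: (4700/16200)²·92.96²/1099 = 0.661851
V̂(ȳ_st) = 1.21376
SE(ȳ_st) = √1.21376 = 1.10171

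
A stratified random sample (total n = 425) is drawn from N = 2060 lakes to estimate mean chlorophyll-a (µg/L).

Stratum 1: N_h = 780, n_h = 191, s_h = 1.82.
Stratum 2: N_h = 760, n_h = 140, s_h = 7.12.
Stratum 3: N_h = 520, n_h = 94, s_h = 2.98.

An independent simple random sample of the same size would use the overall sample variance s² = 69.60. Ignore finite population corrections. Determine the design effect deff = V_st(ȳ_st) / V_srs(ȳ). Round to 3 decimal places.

deff ≈ 0.353

V̂(ȳ_st) = Σ W_h² s_h²/n_h, with W_h = N_h/N and N = 2060:
  stratum 1: (780/2060)²·1.82²/191 = 0.00248636
  stratum 2: (760/2060)²·7.12²/140 = 0.0492861
  stratum 3: (520/2060)²·2.98²/94 = 0.00601973
V_st = 0.0577922
V_srs = s²/n = 69.60/425 = 0.163765
deff = V_st / V_srs = 0.0577922/0.163765 = 0.3529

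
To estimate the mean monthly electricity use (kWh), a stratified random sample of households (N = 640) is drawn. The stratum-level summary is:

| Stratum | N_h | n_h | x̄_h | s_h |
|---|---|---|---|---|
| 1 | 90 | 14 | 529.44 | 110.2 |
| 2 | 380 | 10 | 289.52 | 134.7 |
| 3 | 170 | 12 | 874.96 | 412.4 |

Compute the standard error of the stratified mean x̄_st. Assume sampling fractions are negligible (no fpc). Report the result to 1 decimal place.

V̂(x̄_st) = Σ W_h² s_h²/n_h, with W_h = N_h/N and N = 640:
  stratum 1: (90/640)²·110.2²/14 = 17.1538
  stratum 2: (380/640)²·134.7²/10 = 639.65
  stratum 3: (170/640)²·412.4²/12 = 999.986
V̂(x̄_st) = 1656.79
SE(x̄_st) = √1656.79 = 40.7037

SE(x̄_st) ≈ 40.7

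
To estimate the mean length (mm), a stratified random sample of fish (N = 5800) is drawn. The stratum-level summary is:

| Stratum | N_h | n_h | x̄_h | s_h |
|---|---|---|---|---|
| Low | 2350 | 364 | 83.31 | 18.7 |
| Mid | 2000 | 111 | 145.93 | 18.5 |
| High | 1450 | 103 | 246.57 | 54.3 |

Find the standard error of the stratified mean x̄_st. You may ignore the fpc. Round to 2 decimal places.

V̂(x̄_st) = Σ W_h² s_h²/n_h, with W_h = N_h/N and N = 5800:
  stratum Low: (2350/5800)²·18.7²/364 = 0.157711
  stratum Mid: (2000/5800)²·18.5²/111 = 0.366627
  stratum High: (1450/5800)²·54.3²/103 = 1.78913
V̂(x̄_st) = 2.31347
SE(x̄_st) = √2.31347 = 1.52101

SE(x̄_st) ≈ 1.52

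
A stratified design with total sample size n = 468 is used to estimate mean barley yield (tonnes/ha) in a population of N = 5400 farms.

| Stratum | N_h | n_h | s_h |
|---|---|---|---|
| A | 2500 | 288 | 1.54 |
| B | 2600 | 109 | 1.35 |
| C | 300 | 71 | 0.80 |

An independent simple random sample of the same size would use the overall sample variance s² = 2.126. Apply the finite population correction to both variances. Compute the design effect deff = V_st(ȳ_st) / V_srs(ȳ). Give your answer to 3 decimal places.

V̂(ȳ_st) = Σ W_h² (1 − n_h/N_h) s_h²/n_h, with W_h = N_h/N and N = 5400:
  stratum A: (2500/5400)²·(1 − 288/2500)·1.54²/288 = 0.00156166
  stratum B: (2600/5400)²·(1 − 109/2600)·1.35²/109 = 0.00371365
  stratum C: (300/5400)²·(1 − 71/300)·0.80²/71 = 2.12369e-05
V_st = 0.00529654
V_srs = (1 − 468/5400)·2.126/468 = 0.00414903
deff = V_st / V_srs = 0.00529654/0.00414903 = 1.2766

deff ≈ 1.277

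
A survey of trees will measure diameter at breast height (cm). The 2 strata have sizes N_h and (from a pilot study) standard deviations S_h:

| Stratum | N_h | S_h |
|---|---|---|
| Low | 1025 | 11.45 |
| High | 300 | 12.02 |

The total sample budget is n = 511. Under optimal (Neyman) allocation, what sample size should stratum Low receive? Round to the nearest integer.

Neyman allocation: n_h = n · N_h S_h / Σ N_i S_i, with n = 511.
  stratum Low: N_h·S_h = 1025·11.45 = 11736.25
  stratum High: N_h·S_h = 300·12.02 = 3606.00
Σ N_h S_h = 15342.25
n for stratum Low = 511·11736.25/15342.25 = 390.896 → 391

391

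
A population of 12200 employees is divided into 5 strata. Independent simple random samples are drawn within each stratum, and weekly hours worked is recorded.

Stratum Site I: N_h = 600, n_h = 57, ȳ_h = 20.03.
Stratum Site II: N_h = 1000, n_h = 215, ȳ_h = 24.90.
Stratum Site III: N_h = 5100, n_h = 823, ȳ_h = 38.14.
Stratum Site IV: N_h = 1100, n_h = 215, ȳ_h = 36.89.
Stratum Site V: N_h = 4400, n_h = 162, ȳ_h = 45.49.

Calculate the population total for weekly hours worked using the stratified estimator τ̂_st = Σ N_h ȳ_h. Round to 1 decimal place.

τ̂_st ≈ 472167.0

τ̂_st = Σ N_h ȳ_h = 600·20.03 + 1000·24.90 + 5100·38.14 + 1100·36.89 + 4400·45.49 = 472167.0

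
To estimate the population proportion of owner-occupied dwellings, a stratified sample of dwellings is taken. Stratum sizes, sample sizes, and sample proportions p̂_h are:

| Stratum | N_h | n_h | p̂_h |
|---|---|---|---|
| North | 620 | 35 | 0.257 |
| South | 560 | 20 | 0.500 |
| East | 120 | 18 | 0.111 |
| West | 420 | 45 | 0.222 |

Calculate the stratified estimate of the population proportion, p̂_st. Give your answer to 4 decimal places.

N = 1720; stratum weights W_h = N_h/N.
p̂_st = Σ W_h p̂_h = (620·0.257 + 560·0.500 + 120·0.111 + 420·0.222)/1720 = 0.31738

p̂_st ≈ 0.3174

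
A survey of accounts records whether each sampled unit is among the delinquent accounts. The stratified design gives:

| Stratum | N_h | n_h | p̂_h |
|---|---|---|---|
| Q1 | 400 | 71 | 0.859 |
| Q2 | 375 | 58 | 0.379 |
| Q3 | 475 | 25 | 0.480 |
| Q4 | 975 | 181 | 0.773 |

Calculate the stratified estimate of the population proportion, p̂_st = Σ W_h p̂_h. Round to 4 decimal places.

N = 2225; stratum weights W_h = N_h/N.
p̂_st = Σ W_h p̂_h = (400·0.859 + 375·0.379 + 475·0.480 + 975·0.773)/2225 = 0.65951

p̂_st ≈ 0.6595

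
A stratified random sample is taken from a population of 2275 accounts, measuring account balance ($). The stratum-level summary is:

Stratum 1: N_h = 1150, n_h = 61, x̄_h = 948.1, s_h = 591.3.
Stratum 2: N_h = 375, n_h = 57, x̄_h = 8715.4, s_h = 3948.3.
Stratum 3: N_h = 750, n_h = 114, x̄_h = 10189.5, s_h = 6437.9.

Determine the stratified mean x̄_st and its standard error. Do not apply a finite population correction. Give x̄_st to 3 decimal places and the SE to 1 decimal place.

x̄_st ≈ 5275.040, SE ≈ 220.0

x̄_st = Σ W_h x̄_h = (1150·948.1 + 375·8715.4 + 750·10189.5)/2275 = 5275.03956
V̂(x̄_st) = Σ W_h² s_h²/n_h, with W_h = N_h/N and N = 2275:
  stratum 1: (1150/2275)²·591.3²/61 = 1464.6
  stratum 2: (375/2275)²·3948.3²/57 = 7430.96
  stratum 3: (750/2275)²·6437.9²/114 = 39513.3
V̂(x̄_st) = 48408.9
SE(x̄_st) = √48408.9 = 220.02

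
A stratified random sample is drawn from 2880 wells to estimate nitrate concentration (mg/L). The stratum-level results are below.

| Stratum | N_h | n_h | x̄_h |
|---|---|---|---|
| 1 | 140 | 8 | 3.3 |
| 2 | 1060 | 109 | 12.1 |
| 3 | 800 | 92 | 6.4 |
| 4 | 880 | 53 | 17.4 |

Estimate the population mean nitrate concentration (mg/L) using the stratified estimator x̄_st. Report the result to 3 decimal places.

N = Σ N_h = 2880. Stratum weights W_h = N_h/N.
x̄_st = (140·3.3 + 1060·12.1 + 800·6.4 + 880·17.4) / 2880 = 11.70833

x̄_st ≈ 11.708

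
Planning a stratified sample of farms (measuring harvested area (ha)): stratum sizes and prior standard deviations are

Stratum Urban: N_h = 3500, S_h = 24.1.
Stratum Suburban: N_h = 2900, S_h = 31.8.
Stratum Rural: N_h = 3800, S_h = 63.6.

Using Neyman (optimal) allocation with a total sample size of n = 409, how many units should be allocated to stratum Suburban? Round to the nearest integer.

Neyman allocation: n_h = n · N_h S_h / Σ N_i S_i, with n = 409.
  stratum Urban: N_h·S_h = 3500·24.1 = 84350.00
  stratum Suburban: N_h·S_h = 2900·31.8 = 92220.00
  stratum Rural: N_h·S_h = 3800·63.6 = 241680.00
Σ N_h S_h = 418250.00
n for stratum Suburban = 409·92220.00/418250.00 = 90.180 → 90

90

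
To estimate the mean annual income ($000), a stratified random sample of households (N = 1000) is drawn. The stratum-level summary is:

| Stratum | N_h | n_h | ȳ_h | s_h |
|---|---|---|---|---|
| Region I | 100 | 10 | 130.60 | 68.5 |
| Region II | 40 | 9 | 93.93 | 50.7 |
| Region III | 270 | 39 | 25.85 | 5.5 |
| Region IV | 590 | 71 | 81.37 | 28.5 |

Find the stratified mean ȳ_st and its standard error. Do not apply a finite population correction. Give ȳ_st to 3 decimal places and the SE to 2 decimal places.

ȳ_st = Σ W_h ȳ_h = (100·130.60 + 40·93.93 + 270·25.85 + 590·81.37)/1000 = 71.80500
V̂(ȳ_st) = Σ W_h² s_h²/n_h, with W_h = N_h/N and N = 1000:
  stratum Region I: (100/1000)²·68.5²/10 = 4.69225
  stratum Region II: (40/1000)²·50.7²/9 = 0.456976
  stratum Region III: (270/1000)²·5.5²/39 = 0.0565442
  stratum Region IV: (590/1000)²·28.5²/71 = 3.98231
V̂(ȳ_st) = 9.18808
SE(ȳ_st) = √9.18808 = 3.03119

ȳ_st ≈ 71.805, SE ≈ 3.03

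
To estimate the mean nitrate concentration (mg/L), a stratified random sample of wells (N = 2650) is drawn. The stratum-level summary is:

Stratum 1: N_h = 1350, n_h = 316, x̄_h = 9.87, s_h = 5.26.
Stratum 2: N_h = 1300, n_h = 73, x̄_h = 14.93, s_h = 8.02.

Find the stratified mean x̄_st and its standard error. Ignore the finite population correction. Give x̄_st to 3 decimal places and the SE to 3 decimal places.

x̄_st ≈ 12.352, SE ≈ 0.485

x̄_st = Σ W_h x̄_h = (1350·9.87 + 1300·14.93)/2650 = 12.35226
V̂(x̄_st) = Σ W_h² s_h²/n_h, with W_h = N_h/N and N = 2650:
  stratum 1: (1350/2650)²·5.26²/316 = 0.0227227
  stratum 2: (1300/2650)²·8.02²/73 = 0.212041
V̂(x̄_st) = 0.234764
SE(x̄_st) = √0.234764 = 0.484525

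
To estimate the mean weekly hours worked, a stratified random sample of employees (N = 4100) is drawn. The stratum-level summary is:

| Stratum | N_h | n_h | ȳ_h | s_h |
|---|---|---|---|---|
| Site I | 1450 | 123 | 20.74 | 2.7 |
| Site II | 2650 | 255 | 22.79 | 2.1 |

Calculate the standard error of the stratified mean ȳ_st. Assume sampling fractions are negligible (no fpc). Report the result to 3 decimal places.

SE(ȳ_st) ≈ 0.121

V̂(ȳ_st) = Σ W_h² s_h²/n_h, with W_h = N_h/N and N = 4100:
  stratum Site I: (1450/4100)²·2.7²/123 = 0.00741294
  stratum Site II: (2650/4100)²·2.1²/255 = 0.00722474
V̂(ȳ_st) = 0.0146377
SE(ȳ_st) = √0.0146377 = 0.120986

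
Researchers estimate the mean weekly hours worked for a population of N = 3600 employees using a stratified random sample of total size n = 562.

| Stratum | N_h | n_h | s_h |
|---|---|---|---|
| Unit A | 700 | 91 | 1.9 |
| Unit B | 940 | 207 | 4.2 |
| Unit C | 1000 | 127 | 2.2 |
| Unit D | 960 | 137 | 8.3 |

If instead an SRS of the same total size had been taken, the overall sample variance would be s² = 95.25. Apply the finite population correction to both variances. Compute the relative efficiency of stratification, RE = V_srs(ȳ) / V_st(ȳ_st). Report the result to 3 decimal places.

V̂(ȳ_st) = Σ W_h² (1 − n_h/N_h) s_h²/n_h, with W_h = N_h/N and N = 3600:
  stratum Unit A: (700/3600)²·(1 − 91/700)·1.9²/91 = 0.0013049
  stratum Unit B: (940/3600)²·(1 − 207/940)·4.2²/207 = 0.00453059
  stratum Unit C: (1000/3600)²·(1 − 127/1000)·2.2²/127 = 0.00256715
  stratum Unit D: (960/3600)²·(1 − 137/960)·8.3²/137 = 0.030655
V_st = 0.0390577
V_srs = (1 − 562/3600)·95.25/562 = 0.143026
Relative efficiency = V_srs / V_st = 0.143026/0.0390577 = 3.6619

RE ≈ 3.662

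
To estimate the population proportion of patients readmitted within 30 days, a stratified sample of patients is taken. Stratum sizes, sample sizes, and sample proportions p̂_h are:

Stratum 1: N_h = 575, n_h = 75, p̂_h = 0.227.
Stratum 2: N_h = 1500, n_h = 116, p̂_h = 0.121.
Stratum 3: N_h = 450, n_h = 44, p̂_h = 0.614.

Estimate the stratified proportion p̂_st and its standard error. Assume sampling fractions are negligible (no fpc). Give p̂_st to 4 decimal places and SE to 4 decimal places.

p̂_st ≈ 0.2330, SE ≈ 0.0250

N = 2525; stratum weights W_h = N_h/N.
p̂_st = Σ W_h p̂_h = (575·0.227 + 1500·0.121 + 450·0.614)/2525 = 0.23300
V̂(p̂_st) = Σ W_h² p̂_h(1−p̂_h)/(n_h−1):
  stratum 1: (575/2525)²·0.227·0.773/74 = 0.000122966
  stratum 2: (1500/2525)²·0.121·0.879/115 = 0.000326389
  stratum 3: (450/2525)²·0.614·0.386/43 = 0.000175061
V̂(p̂_st) = 0.000624417; SE = √V̂ = 0.0249883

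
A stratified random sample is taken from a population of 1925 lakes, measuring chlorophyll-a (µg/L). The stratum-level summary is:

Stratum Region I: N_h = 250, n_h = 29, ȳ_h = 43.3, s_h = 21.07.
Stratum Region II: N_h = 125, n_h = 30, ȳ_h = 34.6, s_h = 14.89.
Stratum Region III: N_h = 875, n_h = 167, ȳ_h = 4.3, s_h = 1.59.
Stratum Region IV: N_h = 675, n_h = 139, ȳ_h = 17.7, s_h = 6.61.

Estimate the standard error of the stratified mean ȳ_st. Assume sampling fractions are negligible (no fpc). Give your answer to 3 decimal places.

SE(ȳ_st) ≈ 0.575

V̂(ȳ_st) = Σ W_h² s_h²/n_h, with W_h = N_h/N and N = 1925:
  stratum Region I: (250/1925)²·21.07²/29 = 0.258196
  stratum Region II: (125/1925)²·14.89²/30 = 0.0311621
  stratum Region III: (875/1925)²·1.59²/167 = 0.00312775
  stratum Region IV: (675/1925)²·6.61²/139 = 0.0386486
V̂(ȳ_st) = 0.331135
SE(ȳ_st) = √0.331135 = 0.575443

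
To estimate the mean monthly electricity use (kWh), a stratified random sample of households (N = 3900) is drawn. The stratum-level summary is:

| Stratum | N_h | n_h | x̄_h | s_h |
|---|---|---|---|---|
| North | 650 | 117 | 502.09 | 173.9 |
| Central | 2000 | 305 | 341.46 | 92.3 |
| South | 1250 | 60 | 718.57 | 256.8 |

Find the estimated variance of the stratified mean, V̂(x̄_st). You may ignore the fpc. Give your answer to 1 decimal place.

V̂(x̄_st) ≈ 127.4

V̂(x̄_st) = Σ W_h² s_h²/n_h, with W_h = N_h/N and N = 3900:
  stratum North: (650/3900)²·173.9²/117 = 7.17977
  stratum Central: (2000/3900)²·92.3²/305 = 7.34572
  stratum South: (1250/3900)²·256.8²/60 = 112.909
V̂(x̄_st) = 127.435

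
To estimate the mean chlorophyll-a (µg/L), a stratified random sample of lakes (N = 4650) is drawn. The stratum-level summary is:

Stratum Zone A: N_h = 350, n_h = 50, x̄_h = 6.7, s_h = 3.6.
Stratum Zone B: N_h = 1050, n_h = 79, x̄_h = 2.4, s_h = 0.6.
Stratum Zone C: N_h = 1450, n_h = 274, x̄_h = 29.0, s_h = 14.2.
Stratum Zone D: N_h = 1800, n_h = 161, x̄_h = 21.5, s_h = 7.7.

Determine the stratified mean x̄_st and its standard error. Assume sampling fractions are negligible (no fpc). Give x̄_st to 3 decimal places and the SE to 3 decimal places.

x̄_st ≈ 18.412, SE ≈ 0.358

x̄_st = Σ W_h x̄_h = (350·6.7 + 1050·2.4 + 1450·29.0 + 1800·21.5)/4650 = 18.41183
V̂(x̄_st) = Σ W_h² s_h²/n_h, with W_h = N_h/N and N = 4650:
  stratum Zone A: (350/4650)²·3.6²/50 = 0.00146847
  stratum Zone B: (1050/4650)²·0.6²/79 = 0.000232353
  stratum Zone C: (1450/4650)²·14.2²/274 = 0.0715577
  stratum Zone D: (1800/4650)²·7.7²/161 = 0.0551816
V̂(x̄_st) = 0.12844
SE(x̄_st) = √0.12844 = 0.358385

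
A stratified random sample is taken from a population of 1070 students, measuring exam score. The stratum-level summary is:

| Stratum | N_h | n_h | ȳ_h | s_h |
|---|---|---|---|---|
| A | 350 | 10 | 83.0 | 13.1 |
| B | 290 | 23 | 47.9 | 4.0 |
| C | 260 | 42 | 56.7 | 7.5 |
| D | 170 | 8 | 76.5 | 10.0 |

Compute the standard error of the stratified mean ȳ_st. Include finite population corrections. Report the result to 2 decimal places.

SE(ȳ_st) ≈ 1.48

V̂(ȳ_st) = Σ W_h² (1 − n_h/N_h) s_h²/n_h, with W_h = N_h/N and N = 1070:
  stratum A: (350/1070)²·(1 − 10/350)·13.1²/10 = 1.7837
  stratum B: (290/1070)²·(1 − 23/290)·4.0²/23 = 0.0470472
  stratum C: (260/1070)²·(1 − 42/260)·7.5²/42 = 0.0663034
  stratum D: (170/1070)²·(1 − 8/170)·10.0²/8 = 0.300681
V̂(ȳ_st) = 2.19773
SE(ȳ_st) = √2.19773 = 1.48248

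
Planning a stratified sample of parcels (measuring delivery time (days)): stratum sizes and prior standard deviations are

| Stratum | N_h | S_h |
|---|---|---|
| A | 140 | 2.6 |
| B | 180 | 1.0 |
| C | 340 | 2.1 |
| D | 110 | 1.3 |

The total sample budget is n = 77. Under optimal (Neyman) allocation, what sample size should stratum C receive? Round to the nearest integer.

39

Neyman allocation: n_h = n · N_h S_h / Σ N_i S_i, with n = 77.
  stratum A: N_h·S_h = 140·2.6 = 364.00
  stratum B: N_h·S_h = 180·1.0 = 180.00
  stratum C: N_h·S_h = 340·2.1 = 714.00
  stratum D: N_h·S_h = 110·1.3 = 143.00
Σ N_h S_h = 1401.00
n for stratum C = 77·714.00/1401.00 = 39.242 → 39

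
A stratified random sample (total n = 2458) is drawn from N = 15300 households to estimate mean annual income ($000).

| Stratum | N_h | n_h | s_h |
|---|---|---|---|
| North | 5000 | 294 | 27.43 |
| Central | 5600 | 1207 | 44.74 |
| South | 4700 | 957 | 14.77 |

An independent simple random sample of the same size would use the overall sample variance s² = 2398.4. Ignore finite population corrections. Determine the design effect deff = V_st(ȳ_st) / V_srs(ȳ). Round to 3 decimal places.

V̂(ȳ_st) = Σ W_h² s_h²/n_h, with W_h = N_h/N and N = 15300:
  stratum North: (5000/15300)²·27.43²/294 = 0.273314
  stratum Central: (5600/15300)²·44.74²/1207 = 0.222166
  stratum South: (4700/15300)²·14.77²/957 = 0.0215111
V_st = 0.516991
V_srs = s²/n = 2398.4/2458 = 0.975753
deff = V_st / V_srs = 0.516991/0.975753 = 0.5298

deff ≈ 0.530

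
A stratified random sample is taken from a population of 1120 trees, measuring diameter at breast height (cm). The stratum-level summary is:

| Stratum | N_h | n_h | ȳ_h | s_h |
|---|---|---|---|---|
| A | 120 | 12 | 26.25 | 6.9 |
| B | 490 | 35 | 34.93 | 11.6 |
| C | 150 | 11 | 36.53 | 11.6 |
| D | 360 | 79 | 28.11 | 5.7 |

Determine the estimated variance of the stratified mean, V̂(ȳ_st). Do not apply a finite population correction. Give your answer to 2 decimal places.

V̂(ȳ_st) = Σ W_h² s_h²/n_h, with W_h = N_h/N and N = 1120:
  stratum A: (120/1120)²·6.9²/12 = 0.0455453
  stratum B: (490/1120)²·11.6²/35 = 0.735875
  stratum C: (150/1120)²·11.6²/11 = 0.219417
  stratum D: (360/1120)²·5.7²/79 = 0.0424905
V̂(ȳ_st) = 1.04333

V̂(ȳ_st) ≈ 1.04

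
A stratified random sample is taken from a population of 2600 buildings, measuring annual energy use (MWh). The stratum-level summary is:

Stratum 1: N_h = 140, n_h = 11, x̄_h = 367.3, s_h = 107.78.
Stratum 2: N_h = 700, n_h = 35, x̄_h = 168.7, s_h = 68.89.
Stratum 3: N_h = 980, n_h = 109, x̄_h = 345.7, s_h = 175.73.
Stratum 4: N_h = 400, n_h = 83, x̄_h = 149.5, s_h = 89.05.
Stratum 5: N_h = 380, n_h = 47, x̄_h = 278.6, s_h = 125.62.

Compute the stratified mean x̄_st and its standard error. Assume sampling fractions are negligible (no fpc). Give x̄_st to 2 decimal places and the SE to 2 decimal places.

x̄_st ≈ 259.22, SE ≈ 7.91

x̄_st = Σ W_h x̄_h = (140·367.3 + 700·168.7 + 980·345.7 + 400·149.5 + 380·278.6)/2600 = 259.21769
V̂(x̄_st) = Σ W_h² s_h²/n_h, with W_h = N_h/N and N = 2600:
  stratum 1: (140/2600)²·107.78²/11 = 3.06191
  stratum 2: (700/2600)²·68.89²/35 = 9.82865
  stratum 3: (980/2600)²·175.73²/109 = 40.2505
  stratum 4: (400/2600)²·89.05²/83 = 2.26133
  stratum 5: (380/2600)²·125.62²/47 = 7.172
V̂(x̄_st) = 62.5743
SE(x̄_st) = √62.5743 = 7.91039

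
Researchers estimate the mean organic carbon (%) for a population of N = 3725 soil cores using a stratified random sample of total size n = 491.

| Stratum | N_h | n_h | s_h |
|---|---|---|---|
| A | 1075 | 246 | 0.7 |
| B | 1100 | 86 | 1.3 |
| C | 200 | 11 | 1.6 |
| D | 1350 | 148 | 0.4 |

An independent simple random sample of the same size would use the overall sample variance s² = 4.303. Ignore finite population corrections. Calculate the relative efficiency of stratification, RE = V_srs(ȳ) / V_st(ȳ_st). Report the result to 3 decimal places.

V̂(ȳ_st) = Σ W_h² s_h²/n_h, with W_h = N_h/N and N = 3725:
  stratum A: (1075/3725)²·0.7²/246 = 0.000165892
  stratum B: (1100/3725)²·1.3²/86 = 0.00171365
  stratum C: (200/3725)²·1.6²/11 = 0.000670895
  stratum D: (1350/3725)²·0.4²/148 = 0.000141995
V_st = 0.00269243
V_srs = s²/n = 4.303/491 = 0.00876375
Relative efficiency = V_srs / V_st = 0.00876375/0.00269243 = 3.2550

RE ≈ 3.255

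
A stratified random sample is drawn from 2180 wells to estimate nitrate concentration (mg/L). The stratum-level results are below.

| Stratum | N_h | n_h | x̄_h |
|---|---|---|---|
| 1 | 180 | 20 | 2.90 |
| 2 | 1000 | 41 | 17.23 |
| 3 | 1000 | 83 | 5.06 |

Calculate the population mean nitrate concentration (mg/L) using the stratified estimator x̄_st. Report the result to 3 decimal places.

x̄_st ≈ 10.464

N = Σ N_h = 2180. Stratum weights W_h = N_h/N.
x̄_st = (180·2.90 + 1000·17.23 + 1000·5.06) / 2180 = 10.46422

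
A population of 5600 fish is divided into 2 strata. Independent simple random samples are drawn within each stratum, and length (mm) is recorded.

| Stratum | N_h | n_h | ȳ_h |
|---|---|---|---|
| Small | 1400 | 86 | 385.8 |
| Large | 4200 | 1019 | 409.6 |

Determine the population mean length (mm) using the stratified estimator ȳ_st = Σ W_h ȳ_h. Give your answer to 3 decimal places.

N = Σ N_h = 5600. Stratum weights W_h = N_h/N.
ȳ_st = (1400·385.8 + 4200·409.6) / 5600 = 403.65000

ȳ_st ≈ 403.650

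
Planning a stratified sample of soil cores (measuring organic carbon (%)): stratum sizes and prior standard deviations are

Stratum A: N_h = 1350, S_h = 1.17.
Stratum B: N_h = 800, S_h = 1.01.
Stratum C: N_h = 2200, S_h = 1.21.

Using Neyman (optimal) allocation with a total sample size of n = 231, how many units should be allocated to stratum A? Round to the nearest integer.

72

Neyman allocation: n_h = n · N_h S_h / Σ N_i S_i, with n = 231.
  stratum A: N_h·S_h = 1350·1.17 = 1579.50
  stratum B: N_h·S_h = 800·1.01 = 808.00
  stratum C: N_h·S_h = 2200·1.21 = 2662.00
Σ N_h S_h = 5049.50
n for stratum A = 231·1579.50/5049.50 = 72.258 → 72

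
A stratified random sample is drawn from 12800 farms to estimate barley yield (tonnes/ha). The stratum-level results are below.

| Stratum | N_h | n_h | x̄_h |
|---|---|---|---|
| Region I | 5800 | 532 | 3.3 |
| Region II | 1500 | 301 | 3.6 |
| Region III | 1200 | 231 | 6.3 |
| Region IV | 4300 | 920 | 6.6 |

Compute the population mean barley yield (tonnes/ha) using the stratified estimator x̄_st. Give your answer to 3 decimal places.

N = Σ N_h = 12800. Stratum weights W_h = N_h/N.
x̄_st = (5800·3.3 + 1500·3.6 + 1200·6.3 + 4300·6.6) / 12800 = 4.72500

x̄_st ≈ 4.725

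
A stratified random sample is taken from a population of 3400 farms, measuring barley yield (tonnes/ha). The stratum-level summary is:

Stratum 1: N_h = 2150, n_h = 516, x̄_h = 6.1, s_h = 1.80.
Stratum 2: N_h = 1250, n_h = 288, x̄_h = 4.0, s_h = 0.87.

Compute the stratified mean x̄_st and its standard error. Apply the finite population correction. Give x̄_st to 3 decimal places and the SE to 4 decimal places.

x̄_st ≈ 5.328, SE ≈ 0.0467

x̄_st = Σ W_h x̄_h = (2150·6.1 + 1250·4.0)/3400 = 5.32794
V̂(x̄_st) = Σ W_h² (1 − n_h/N_h) s_h²/n_h, with W_h = N_h/N and N = 3400:
  stratum 1: (2150/3400)²·(1 − 516/2150)·1.80²/516 = 0.00190822
  stratum 2: (1250/3400)²·(1 − 288/1250)·0.87²/288 = 0.000273384
V̂(x̄_st) = 0.0021816
SE(x̄_st) = √0.0021816 = 0.0467076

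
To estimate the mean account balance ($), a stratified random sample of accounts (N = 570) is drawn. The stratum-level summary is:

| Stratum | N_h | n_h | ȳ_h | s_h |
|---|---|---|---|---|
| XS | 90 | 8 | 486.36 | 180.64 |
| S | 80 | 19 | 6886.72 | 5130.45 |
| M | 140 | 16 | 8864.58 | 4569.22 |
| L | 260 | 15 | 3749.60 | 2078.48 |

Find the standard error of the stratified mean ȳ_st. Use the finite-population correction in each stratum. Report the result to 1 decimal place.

V̂(ȳ_st) = Σ W_h² (1 − n_h/N_h) s_h²/n_h, with W_h = N_h/N and N = 570:
  stratum XS: (90/570)²·(1 − 8/90)·180.64²/8 = 92.6498
  stratum S: (80/570)²·(1 − 19/80)·5130.45²/19 = 20807.9
  stratum M: (140/570)²·(1 − 16/140)·4569.22²/16 = 69721.1
  stratum L: (260/570)²·(1 − 15/260)·2078.48²/15 = 56466.4
V̂(ȳ_st) = 147088
SE(ȳ_st) = √147088 = 383.521

SE(ȳ_st) ≈ 383.5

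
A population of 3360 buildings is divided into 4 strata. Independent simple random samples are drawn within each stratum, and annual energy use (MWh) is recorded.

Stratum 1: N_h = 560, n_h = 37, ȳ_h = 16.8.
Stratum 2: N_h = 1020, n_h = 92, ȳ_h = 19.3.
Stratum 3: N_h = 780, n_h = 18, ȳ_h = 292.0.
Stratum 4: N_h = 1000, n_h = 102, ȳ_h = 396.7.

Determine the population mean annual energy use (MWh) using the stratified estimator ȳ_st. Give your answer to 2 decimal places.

N = Σ N_h = 3360. Stratum weights W_h = N_h/N.
ȳ_st = (560·16.8 + 1020·19.3 + 780·292.0 + 1000·396.7) / 3360 = 194.5101

ȳ_st ≈ 194.51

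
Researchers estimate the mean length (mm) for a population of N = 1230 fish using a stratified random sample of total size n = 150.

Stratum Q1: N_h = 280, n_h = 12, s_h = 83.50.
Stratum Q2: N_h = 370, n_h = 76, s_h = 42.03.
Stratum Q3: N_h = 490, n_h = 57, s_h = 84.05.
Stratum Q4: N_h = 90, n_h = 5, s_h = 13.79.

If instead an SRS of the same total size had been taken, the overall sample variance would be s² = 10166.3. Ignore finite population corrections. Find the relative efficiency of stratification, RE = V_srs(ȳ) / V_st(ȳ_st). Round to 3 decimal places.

RE ≈ 1.301

V̂(ȳ_st) = Σ W_h² s_h²/n_h, with W_h = N_h/N and N = 1230:
  stratum Q1: (280/1230)²·83.50²/12 = 30.1091
  stratum Q2: (370/1230)²·42.03²/76 = 2.10329
  stratum Q3: (490/1230)²·84.05²/57 = 19.669
  stratum Q4: (90/1230)²·13.79²/5 = 0.203626
V_st = 52.085
V_srs = s²/n = 10166.3/150 = 67.7753
Relative efficiency = V_srs / V_st = 67.7753/52.085 = 1.3012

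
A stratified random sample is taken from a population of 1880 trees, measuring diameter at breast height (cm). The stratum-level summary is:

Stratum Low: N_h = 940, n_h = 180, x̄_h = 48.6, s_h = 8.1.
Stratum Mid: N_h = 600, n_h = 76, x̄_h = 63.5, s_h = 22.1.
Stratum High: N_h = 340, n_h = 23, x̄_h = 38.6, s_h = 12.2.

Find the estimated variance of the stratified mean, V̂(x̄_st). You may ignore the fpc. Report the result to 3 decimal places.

V̂(x̄_st) = Σ W_h² s_h²/n_h, with W_h = N_h/N and N = 1880:
  stratum Low: (940/1880)²·8.1²/180 = 0.091125
  stratum Mid: (600/1880)²·22.1²/76 = 0.654573
  stratum High: (340/1880)²·12.2²/23 = 0.211658
V̂(x̄_st) = 0.957355

V̂(x̄_st) ≈ 0.957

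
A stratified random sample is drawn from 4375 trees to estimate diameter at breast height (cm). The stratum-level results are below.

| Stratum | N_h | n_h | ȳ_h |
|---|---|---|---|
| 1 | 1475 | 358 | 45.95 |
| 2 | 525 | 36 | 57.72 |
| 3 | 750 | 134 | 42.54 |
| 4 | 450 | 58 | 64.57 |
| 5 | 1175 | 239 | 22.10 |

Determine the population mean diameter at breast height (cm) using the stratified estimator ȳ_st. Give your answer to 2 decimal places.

ȳ_st ≈ 42.29

N = Σ N_h = 4375. Stratum weights W_h = N_h/N.
ȳ_st = (1475·45.95 + 525·57.72 + 750·42.54 + 450·64.57 + 1175·22.10) / 4375 = 42.2876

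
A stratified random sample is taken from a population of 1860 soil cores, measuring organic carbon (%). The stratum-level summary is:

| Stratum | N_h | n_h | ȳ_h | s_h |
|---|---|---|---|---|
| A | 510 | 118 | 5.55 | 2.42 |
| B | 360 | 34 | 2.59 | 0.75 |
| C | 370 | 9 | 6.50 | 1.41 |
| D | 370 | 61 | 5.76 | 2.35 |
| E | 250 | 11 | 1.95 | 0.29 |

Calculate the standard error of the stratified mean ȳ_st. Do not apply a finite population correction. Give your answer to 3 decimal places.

V̂(ȳ_st) = Σ W_h² s_h²/n_h, with W_h = N_h/N and N = 1860:
  stratum A: (510/1860)²·2.42²/118 = 0.00373133
  stratum B: (360/1860)²·0.75²/34 = 0.000619759
  stratum C: (370/1860)²·1.41²/9 = 0.00874124
  stratum D: (370/1860)²·2.35²/61 = 0.00358248
  stratum E: (250/1860)²·0.29²/11 = 0.00013812
V̂(ȳ_st) = 0.0168129
SE(ȳ_st) = √0.0168129 = 0.129665

SE(ȳ_st) ≈ 0.130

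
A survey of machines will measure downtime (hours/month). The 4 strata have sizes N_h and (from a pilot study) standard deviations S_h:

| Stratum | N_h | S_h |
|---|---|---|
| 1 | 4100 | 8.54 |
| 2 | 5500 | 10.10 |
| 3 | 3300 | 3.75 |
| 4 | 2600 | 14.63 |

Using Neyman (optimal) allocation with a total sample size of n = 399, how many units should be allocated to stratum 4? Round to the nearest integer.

108

Neyman allocation: n_h = n · N_h S_h / Σ N_i S_i, with n = 399.
  stratum 1: N_h·S_h = 4100·8.54 = 35014.00
  stratum 2: N_h·S_h = 5500·10.10 = 55550.00
  stratum 3: N_h·S_h = 3300·3.75 = 12375.00
  stratum 4: N_h·S_h = 2600·14.63 = 38038.00
Σ N_h S_h = 140977.00
n for stratum 4 = 399·38038.00/140977.00 = 107.657 → 108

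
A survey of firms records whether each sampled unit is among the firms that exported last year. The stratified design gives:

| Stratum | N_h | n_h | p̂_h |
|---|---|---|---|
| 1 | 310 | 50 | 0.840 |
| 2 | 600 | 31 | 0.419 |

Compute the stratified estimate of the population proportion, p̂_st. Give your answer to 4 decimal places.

N = 910; stratum weights W_h = N_h/N.
p̂_st = Σ W_h p̂_h = (310·0.840 + 600·0.419)/910 = 0.56242

p̂_st ≈ 0.5624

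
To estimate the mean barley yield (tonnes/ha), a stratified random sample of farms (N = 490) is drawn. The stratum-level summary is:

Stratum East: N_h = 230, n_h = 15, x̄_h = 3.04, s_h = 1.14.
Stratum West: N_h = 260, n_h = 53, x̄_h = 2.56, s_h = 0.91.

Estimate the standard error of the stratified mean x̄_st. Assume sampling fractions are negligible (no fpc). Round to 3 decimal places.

SE(x̄_st) ≈ 0.153

V̂(x̄_st) = Σ W_h² s_h²/n_h, with W_h = N_h/N and N = 490:
  stratum East: (230/490)²·1.14²/15 = 0.0190889
  stratum West: (260/490)²·0.91²/53 = 0.00439908
V̂(x̄_st) = 0.023488
SE(x̄_st) = √0.023488 = 0.153258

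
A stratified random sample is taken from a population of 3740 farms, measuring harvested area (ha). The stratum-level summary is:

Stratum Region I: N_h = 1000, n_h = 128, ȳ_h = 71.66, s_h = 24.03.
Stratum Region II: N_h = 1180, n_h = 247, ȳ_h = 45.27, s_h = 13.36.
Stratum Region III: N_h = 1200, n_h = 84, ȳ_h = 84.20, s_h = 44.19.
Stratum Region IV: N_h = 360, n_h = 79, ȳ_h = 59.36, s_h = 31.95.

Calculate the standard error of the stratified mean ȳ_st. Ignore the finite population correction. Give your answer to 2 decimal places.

V̂(ȳ_st) = Σ W_h² s_h²/n_h, with W_h = N_h/N and N = 3740:
  stratum Region I: (1000/3740)²·24.03²/128 = 0.322518
  stratum Region II: (1180/3740)²·13.36²/247 = 0.0719344
  stratum Region III: (1200/3740)²·44.19²/84 = 2.39325
  stratum Region IV: (360/3740)²·31.95²/79 = 0.119723
V̂(ȳ_st) = 2.90743
SE(ȳ_st) = √2.90743 = 1.70512

SE(ȳ_st) ≈ 1.71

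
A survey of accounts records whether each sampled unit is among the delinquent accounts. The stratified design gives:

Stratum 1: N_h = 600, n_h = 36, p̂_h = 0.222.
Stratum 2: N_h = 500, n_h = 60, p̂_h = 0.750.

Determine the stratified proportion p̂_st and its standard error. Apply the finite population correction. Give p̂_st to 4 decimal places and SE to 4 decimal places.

N = 1100; stratum weights W_h = N_h/N.
p̂_st = Σ W_h p̂_h = (600·0.222 + 500·0.750)/1100 = 0.46200
V̂(p̂_st) = Σ W_h² (1 − n_h/N_h) p̂_h(1−p̂_h)/(n_h−1):
  stratum 1: (600/1100)²·(1 − 36/600)·0.222·0.778/35 = 0.0013801
  stratum 2: (500/1100)²·(1 − 60/500)·0.750·0.250/59 = 0.000577812
V̂(p̂_st) = 0.00195791; SE = √V̂ = 0.0442483

p̂_st ≈ 0.4620, SE ≈ 0.0442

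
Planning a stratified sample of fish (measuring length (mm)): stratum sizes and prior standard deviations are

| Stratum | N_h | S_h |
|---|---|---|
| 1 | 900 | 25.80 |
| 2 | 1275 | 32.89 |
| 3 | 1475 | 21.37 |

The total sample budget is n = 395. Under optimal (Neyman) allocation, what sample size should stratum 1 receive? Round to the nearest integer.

Neyman allocation: n_h = n · N_h S_h / Σ N_i S_i, with n = 395.
  stratum 1: N_h·S_h = 900·25.80 = 23220.00
  stratum 2: N_h·S_h = 1275·32.89 = 41934.75
  stratum 3: N_h·S_h = 1475·21.37 = 31520.75
Σ N_h S_h = 96675.50
n for stratum 1 = 395·23220.00/96675.50 = 94.873 → 95

95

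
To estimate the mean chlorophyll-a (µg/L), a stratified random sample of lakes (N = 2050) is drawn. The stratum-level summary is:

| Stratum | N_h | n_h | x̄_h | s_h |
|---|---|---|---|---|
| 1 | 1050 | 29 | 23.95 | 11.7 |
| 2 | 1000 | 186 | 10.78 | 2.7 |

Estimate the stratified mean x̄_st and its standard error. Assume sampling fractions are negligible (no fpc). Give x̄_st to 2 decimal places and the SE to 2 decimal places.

x̄_st ≈ 17.53, SE ≈ 1.12

x̄_st = Σ W_h x̄_h = (1050·23.95 + 1000·10.78)/2050 = 17.52561
V̂(x̄_st) = Σ W_h² s_h²/n_h, with W_h = N_h/N and N = 2050:
  stratum 1: (1050/2050)²·11.7²/29 = 1.23835
  stratum 2: (1000/2050)²·2.7²/186 = 0.00932625
V̂(x̄_st) = 1.24768
SE(x̄_st) = √1.24768 = 1.117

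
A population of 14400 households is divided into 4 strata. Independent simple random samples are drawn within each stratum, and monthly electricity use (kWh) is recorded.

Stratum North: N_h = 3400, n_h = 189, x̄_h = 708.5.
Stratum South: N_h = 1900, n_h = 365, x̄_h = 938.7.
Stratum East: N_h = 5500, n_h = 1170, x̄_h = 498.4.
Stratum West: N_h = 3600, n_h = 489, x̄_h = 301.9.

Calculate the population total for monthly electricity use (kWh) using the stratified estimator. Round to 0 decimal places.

τ̂_st ≈ 8020470

τ̂_st = Σ N_h x̄_h = 3400·708.5 + 1900·938.7 + 5500·498.4 + 3600·301.9 = 8020470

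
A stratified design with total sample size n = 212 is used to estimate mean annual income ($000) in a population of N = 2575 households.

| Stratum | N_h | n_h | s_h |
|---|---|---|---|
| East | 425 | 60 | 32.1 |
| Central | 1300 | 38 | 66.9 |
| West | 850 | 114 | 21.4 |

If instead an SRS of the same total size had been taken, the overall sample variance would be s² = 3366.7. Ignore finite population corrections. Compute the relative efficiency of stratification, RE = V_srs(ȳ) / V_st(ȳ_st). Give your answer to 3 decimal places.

V̂(ȳ_st) = Σ W_h² s_h²/n_h, with W_h = N_h/N and N = 2575:
  stratum East: (425/2575)²·32.1²/60 = 0.467824
  stratum Central: (1300/2575)²·66.9²/38 = 30.0193
  stratum West: (850/2575)²·21.4²/114 = 0.43773
V_st = 30.9249
V_srs = s²/n = 3366.7/212 = 15.8807
Relative efficiency = V_srs / V_st = 15.8807/30.9249 = 0.5135

RE ≈ 0.514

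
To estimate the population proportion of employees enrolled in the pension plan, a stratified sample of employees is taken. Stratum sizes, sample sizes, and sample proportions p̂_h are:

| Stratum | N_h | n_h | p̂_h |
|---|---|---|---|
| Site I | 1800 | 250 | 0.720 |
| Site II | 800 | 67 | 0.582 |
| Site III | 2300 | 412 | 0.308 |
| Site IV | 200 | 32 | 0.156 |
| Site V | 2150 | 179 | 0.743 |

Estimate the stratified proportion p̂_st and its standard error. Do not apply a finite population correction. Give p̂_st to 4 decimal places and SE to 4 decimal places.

N = 7250; stratum weights W_h = N_h/N.
p̂_st = Σ W_h p̂_h = (1800·0.720 + 800·0.582 + 2300·0.308 + 200·0.156 + 2150·0.743)/7250 = 0.56533
V̂(p̂_st) = Σ W_h² p̂_h(1−p̂_h)/(n_h−1):
  stratum Site I: (1800/7250)²·0.720·0.280/249 = 4.99069e-05
  stratum Site II: (800/7250)²·0.582·0.418/66 = 4.48807e-05
  stratum Site III: (2300/7250)²·0.308·0.692/411 = 5.21909e-05
  stratum Site IV: (200/7250)²·0.156·0.844/31 = 3.23213e-06
  stratum Site V: (2150/7250)²·0.743·0.257/178 = 9.43415e-05
V̂(p̂_st) = 0.000244552; SE = √V̂ = 0.0156382

p̂_st ≈ 0.5653, SE ≈ 0.0156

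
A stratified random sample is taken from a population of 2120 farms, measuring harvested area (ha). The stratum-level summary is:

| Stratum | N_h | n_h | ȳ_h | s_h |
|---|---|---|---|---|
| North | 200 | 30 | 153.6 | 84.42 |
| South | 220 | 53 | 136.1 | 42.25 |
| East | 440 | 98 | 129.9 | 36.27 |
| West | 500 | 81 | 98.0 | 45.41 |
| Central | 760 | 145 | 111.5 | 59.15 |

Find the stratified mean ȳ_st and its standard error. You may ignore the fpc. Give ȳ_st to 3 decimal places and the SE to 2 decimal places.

ȳ_st ≈ 118.659, SE ≈ 2.75

ȳ_st = Σ W_h ȳ_h = (200·153.6 + 220·136.1 + 440·129.9 + 500·98.0 + 760·111.5)/2120 = 118.65943
V̂(ȳ_st) = Σ W_h² s_h²/n_h, with W_h = N_h/N and N = 2120:
  stratum North: (200/2120)²·84.42²/30 = 2.11426
  stratum South: (220/2120)²·42.25²/53 = 0.362703
  stratum East: (440/2120)²·36.27²/98 = 0.578233
  stratum West: (500/2120)²·45.41²/81 = 1.41608
  stratum Central: (760/2120)²·59.15²/145 = 3.10097
V̂(ȳ_st) = 7.57223
SE(ȳ_st) = √7.57223 = 2.75177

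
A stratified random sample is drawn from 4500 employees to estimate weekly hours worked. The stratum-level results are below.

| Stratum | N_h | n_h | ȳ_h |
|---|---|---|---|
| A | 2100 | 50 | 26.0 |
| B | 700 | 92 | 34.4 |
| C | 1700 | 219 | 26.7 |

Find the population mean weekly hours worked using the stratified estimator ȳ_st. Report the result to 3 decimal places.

N = Σ N_h = 4500. Stratum weights W_h = N_h/N.
ȳ_st = (2100·26.0 + 700·34.4 + 1700·26.7) / 4500 = 27.57111

ȳ_st ≈ 27.571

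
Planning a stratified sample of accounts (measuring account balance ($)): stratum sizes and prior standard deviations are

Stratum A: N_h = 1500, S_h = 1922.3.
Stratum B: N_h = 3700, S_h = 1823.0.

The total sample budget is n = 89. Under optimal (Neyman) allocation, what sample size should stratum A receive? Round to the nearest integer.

Neyman allocation: n_h = n · N_h S_h / Σ N_i S_i, with n = 89.
  stratum A: N_h·S_h = 1500·1922.3 = 2883450.00
  stratum B: N_h·S_h = 3700·1823.0 = 6745100.00
Σ N_h S_h = 9628550.00
n for stratum A = 89·2883450.00/9628550.00 = 26.653 → 27

27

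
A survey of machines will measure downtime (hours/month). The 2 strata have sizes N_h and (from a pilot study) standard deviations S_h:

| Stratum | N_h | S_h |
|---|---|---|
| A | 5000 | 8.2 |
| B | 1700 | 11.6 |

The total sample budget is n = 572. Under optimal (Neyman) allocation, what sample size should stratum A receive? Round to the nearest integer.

386

Neyman allocation: n_h = n · N_h S_h / Σ N_i S_i, with n = 572.
  stratum A: N_h·S_h = 5000·8.2 = 41000.00
  stratum B: N_h·S_h = 1700·11.6 = 19720.00
Σ N_h S_h = 60720.00
n for stratum A = 572·41000.00/60720.00 = 386.232 → 386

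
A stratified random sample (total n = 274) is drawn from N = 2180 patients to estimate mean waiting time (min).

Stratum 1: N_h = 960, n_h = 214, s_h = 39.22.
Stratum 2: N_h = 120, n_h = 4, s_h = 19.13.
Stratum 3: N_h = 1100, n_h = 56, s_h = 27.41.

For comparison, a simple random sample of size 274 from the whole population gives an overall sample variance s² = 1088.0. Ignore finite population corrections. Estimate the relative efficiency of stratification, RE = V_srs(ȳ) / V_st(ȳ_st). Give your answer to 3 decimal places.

V̂(ȳ_st) = Σ W_h² s_h²/n_h, with W_h = N_h/N and N = 2180:
  stratum 1: (960/2180)²·39.22²/214 = 1.3939
  stratum 2: (120/2180)²·19.13²/4 = 0.277217
  stratum 3: (1100/2180)²·27.41²/56 = 3.41588
V_st = 5.08699
V_srs = s²/n = 1088.0/274 = 3.9708
Relative efficiency = V_srs / V_st = 3.9708/5.08699 = 0.7806

RE ≈ 0.781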